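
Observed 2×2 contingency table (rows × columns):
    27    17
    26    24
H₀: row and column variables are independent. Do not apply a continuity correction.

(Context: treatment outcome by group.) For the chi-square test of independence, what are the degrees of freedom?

df = (r−1)(c−1) = (2−1)·(2−1) = 1

degrees of freedom = 1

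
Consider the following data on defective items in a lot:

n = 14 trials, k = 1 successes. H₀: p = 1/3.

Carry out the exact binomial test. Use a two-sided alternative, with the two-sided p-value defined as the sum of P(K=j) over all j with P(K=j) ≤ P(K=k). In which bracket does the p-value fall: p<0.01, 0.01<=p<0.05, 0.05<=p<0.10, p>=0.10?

Exact binomial: n=14, k=1, p₀=1/3=0.3333
P(X=j) = C(n,j)·p₀^j·(1−p₀)^(n−j); p = Σ P(X=j) over j with P(X=j) ≤ P(X=1)
p-value (two-sided) = 0.04484
→ bracket: 0.01<=p<0.05

p-value bracket: 0.01<=p<0.05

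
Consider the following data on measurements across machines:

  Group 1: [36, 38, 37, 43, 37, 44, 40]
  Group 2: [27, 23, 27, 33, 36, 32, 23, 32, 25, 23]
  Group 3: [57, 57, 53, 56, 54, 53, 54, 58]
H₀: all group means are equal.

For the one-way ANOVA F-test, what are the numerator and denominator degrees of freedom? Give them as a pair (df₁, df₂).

k = 3 groups, N = 25 total
df = (k−1, N−k) = (3−1, 25−3) = (2, 22)

degrees of freedom = [2, 22]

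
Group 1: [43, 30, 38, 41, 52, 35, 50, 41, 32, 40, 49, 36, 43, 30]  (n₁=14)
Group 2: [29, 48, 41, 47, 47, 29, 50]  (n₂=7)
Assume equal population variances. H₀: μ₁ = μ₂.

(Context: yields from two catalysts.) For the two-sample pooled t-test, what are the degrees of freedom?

degrees of freedom = 19

df = n₁ + n₂ − 2 = 14 + 7 − 2 = 19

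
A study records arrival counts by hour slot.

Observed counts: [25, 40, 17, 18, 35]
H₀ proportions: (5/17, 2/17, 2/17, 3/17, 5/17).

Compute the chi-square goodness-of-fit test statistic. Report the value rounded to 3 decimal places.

test statistic = 44.130

n = 135; E_i = n·p_i = [39.71, 15.88, 15.88, 23.82, 39.71]
χ² = (25−39.71)²/39.71 + (40−15.88)²/15.88 + (17−15.88)²/15.88 + (18−23.82)²/23.82 + (35−39.71)²/39.71 = 44.1296
df = 4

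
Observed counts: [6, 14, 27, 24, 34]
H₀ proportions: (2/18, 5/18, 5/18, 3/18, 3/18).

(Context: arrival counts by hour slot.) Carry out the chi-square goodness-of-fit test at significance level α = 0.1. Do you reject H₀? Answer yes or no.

n = 105; E_i = n·p_i = [11.67, 29.17, 29.17, 17.50, 17.50]
χ² = (6−11.67)²/11.67 + (14−29.17)²/29.17 + (27−29.17)²/29.17 + (24−17.50)²/17.50 + (34−17.50)²/17.50 = 28.7714
df = 4
p-value (upper-tail) = 0.00001
At α=0.1: p < α → reject H₀

reject H₀: yes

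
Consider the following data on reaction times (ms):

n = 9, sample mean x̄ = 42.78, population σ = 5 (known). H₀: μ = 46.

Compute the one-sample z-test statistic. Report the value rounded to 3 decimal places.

SE = σ/√n = 5/√9 = 1.6667
z = (x̄−μ₀)/SE = (42.78−46)/1.6667 = -1.9320

test statistic = -1.932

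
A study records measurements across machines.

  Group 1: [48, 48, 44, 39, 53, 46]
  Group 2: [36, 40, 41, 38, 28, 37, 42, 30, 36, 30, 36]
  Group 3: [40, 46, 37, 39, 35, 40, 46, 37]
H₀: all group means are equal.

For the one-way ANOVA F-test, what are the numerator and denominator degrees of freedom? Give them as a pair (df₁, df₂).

k = 3 groups, N = 25 total
df = (k−1, N−k) = (3−1, 25−3) = (2, 22)

degrees of freedom = [2, 22]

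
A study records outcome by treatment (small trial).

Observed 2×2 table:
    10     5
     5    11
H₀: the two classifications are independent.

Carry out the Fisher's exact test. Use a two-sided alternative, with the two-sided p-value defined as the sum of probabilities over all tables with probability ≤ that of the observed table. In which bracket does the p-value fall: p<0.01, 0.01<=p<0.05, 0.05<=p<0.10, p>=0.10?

Margins: r₁=15, r₂=16, c₁=15, c₂=16, n=31
p_obs = C(15,10)·C(16,5)/C(31,15); sum pmf over tables with pmf ≤ p_obs
p-value (two-sided) = 0.07560
→ bracket: 0.05<=p<0.10

p-value bracket: 0.05<=p<0.10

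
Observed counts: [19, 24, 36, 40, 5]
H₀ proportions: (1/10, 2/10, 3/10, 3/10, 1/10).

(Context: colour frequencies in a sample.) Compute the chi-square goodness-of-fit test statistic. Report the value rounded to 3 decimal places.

test statistic = 8.204

n = 124; E_i = n·p_i = [12.40, 24.80, 37.20, 37.20, 12.40]
χ² = (19−12.40)²/12.40 + (24−24.80)²/24.80 + (36−37.20)²/37.20 + (40−37.20)²/37.20 + (5−12.40)²/12.40 = 8.2043
df = 4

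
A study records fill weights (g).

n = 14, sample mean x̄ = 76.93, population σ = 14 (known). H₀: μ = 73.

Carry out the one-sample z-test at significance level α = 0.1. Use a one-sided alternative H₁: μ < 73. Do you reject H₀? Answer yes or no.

reject H₀: no

SE = σ/√n = 14/√14 = 3.7417
z = (x̄−μ₀)/SE = (76.93−73)/3.7417 = 1.0503
p-value (one-sided, H₁ less) = 0.85322
At α=0.1: p ≥ α → fail to reject H₀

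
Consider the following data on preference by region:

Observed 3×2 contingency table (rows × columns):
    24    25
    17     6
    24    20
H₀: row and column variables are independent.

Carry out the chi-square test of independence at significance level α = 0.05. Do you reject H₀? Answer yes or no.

Row totals [49, 23, 44], col totals [65, 51], n=116
χ² = (24−27.46)²/27.46 + (25−21.54)²/21.54 + (17−12.89)²/12.89 + (6−10.11)²/10.11 + (24−24.66)²/24.66 + (20−19.34)²/19.34 = 4.0137
df = 2
p-value (upper-tail) = 0.13441
At α=0.05: p ≥ α → fail to reject H₀

reject H₀: no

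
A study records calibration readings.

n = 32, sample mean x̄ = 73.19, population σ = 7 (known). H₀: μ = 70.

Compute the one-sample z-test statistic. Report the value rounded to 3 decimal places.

SE = σ/√n = 7/√32 = 1.2374
z = (x̄−μ₀)/SE = (73.19−70)/1.2374 = 2.5779

test statistic = 2.578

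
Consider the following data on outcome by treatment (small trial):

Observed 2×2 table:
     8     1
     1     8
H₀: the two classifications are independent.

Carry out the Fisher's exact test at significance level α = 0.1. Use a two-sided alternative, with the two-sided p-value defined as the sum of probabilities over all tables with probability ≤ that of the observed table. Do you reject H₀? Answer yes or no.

Margins: r₁=9, r₂=9, c₁=9, c₂=9, n=18
p_obs = C(9,8)·C(9,1)/C(18,9); sum pmf over tables with pmf ≤ p_obs
p-value (two-sided) = 0.00337
At α=0.1: p < α → reject H₀

reject H₀: yes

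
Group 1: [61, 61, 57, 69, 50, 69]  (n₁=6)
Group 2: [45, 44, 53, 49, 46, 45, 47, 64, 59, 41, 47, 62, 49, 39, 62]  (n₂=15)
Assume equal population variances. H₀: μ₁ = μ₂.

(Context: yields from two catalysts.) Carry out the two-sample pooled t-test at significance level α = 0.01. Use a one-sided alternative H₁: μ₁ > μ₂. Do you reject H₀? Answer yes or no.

x̄₁=61.167, s₁=7.278, n₁=6
x̄₂=50.133, s₂=8.008, n₂=15
s_p² = [5·7.278² + 14·8.008²]/19 = 61.1877
SE = √(s_p²·(1/6+1/15)) = 3.7785
t = (61.167−50.133)/3.7785 = 2.9200
df = 19
p-value (one-sided, H₁ greater) = 0.00439
At α=0.01: p < α → reject H₀

reject H₀: yes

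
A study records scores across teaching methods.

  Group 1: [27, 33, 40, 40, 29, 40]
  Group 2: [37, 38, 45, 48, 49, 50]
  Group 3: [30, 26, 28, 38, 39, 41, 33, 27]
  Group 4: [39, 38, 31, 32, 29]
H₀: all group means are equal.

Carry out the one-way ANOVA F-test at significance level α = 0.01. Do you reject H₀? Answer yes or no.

reject H₀: yes

Group means [34.83, 44.50, 32.75, 33.80], grand mean 36.280
SSB = Σnᵢ(x̄ᵢ−x̄)² = 548.407; SSW = ΣΣ(x−x̄ᵢ)² = 662.633
MSB = 548.407/3 = 182.8022; MSW = 662.633/21 = 31.5540
F = MSB/MSW = 5.7933
df = (3, 21)
p-value (upper-tail) = 0.00476
At α=0.01: p < α → reject H₀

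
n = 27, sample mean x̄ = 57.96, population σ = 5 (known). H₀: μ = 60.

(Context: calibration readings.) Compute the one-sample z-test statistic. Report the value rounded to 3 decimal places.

test statistic = -2.120

SE = σ/√n = 5/√27 = 0.9623
z = (x̄−μ₀)/SE = (57.96−60)/0.9623 = -2.1200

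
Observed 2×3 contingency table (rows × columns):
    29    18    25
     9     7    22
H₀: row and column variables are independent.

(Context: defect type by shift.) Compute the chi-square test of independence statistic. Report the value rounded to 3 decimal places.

test statistic = 5.582

Row totals [72, 38], col totals [38, 25, 47], n=110
χ² = (29−24.87)²/24.87 + (18−16.36)²/16.36 + (25−30.76)²/30.76 + (9−13.13)²/13.13 + (7−8.64)²/8.64 + (22−16.24)²/16.24 = 5.5820
df = 2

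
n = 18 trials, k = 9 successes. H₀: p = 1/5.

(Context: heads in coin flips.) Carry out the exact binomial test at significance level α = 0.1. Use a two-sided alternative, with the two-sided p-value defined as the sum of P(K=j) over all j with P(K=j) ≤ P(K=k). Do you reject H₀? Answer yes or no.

reject H₀: yes

Exact binomial: n=18, k=9, p₀=1/5=0.2000
P(X=j) = C(n,j)·p₀^j·(1−p₀)^(n−j); p = Σ P(X=j) over j with P(X=j) ≤ P(X=9)
p-value (two-sided) = 0.00425
At α=0.1: p < α → reject H₀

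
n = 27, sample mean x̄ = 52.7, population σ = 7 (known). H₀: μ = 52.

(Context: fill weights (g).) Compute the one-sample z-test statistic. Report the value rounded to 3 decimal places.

SE = σ/√n = 7/√27 = 1.3472
z = (x̄−μ₀)/SE = (52.7−52)/1.3472 = 0.5196

test statistic = 0.520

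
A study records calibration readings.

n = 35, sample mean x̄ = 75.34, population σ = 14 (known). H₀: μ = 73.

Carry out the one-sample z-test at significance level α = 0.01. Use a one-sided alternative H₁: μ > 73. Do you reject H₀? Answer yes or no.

SE = σ/√n = 14/√35 = 2.3664
z = (x̄−μ₀)/SE = (75.34−73)/2.3664 = 0.9888
p-value (one-sided, H₁ greater) = 0.16137
At α=0.01: p ≥ α → fail to reject H₀

reject H₀: no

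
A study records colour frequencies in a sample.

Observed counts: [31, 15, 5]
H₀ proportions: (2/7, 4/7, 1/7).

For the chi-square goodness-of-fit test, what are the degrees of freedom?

degrees of freedom = 2

df = k − 1 = 3 − 1 = 2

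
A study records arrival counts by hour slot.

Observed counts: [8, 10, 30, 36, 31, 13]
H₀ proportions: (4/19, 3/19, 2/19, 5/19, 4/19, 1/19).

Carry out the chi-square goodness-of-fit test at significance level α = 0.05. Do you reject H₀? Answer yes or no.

reject H₀: yes

n = 128; E_i = n·p_i = [26.95, 20.21, 13.47, 33.68, 26.95, 6.74]
χ² = (8−26.95)²/26.95 + (10−20.21)²/20.21 + (30−13.47)²/13.47 + (36−33.68)²/33.68 + (31−26.95)²/26.95 + (13−6.74)²/6.74 = 45.3428
df = 5
p-value (upper-tail) = 0.00000
At α=0.05: p < α → reject H₀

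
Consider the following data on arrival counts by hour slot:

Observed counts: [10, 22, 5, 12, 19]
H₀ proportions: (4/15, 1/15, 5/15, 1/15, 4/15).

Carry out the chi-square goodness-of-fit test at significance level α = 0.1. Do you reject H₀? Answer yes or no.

reject H₀: yes

n = 68; E_i = n·p_i = [18.13, 4.53, 22.67, 4.53, 18.13]
χ² = (10−18.13)²/18.13 + (22−4.53)²/4.53 + (5−22.67)²/22.67 + (12−4.53)²/4.53 + (19−18.13)²/18.13 = 97.0551
df = 4
p-value (upper-tail) = 0.00000
At α=0.1: p < α → reject H₀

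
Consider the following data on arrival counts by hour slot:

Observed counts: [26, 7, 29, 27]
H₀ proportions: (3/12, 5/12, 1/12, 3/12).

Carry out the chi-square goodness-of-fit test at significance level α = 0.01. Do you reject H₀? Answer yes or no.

reject H₀: yes

n = 89; E_i = n·p_i = [22.25, 37.08, 7.42, 22.25]
χ² = (26−22.25)²/22.25 + (7−37.08)²/37.08 + (29−7.42)²/7.42 + (27−22.25)²/22.25 = 88.8607
df = 3
p-value (upper-tail) = 0.00000
At α=0.01: p < α → reject H₀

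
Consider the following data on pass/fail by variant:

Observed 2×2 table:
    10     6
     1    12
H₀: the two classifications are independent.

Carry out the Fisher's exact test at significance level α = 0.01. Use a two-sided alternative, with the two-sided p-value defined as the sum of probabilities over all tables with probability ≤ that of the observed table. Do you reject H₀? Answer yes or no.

reject H₀: yes

Margins: r₁=16, r₂=13, c₁=11, c₂=18, n=29
p_obs = C(16,10)·C(13,1)/C(29,11); sum pmf over tables with pmf ≤ p_obs
p-value (two-sided) = 0.00575
At α=0.01: p < α → reject H₀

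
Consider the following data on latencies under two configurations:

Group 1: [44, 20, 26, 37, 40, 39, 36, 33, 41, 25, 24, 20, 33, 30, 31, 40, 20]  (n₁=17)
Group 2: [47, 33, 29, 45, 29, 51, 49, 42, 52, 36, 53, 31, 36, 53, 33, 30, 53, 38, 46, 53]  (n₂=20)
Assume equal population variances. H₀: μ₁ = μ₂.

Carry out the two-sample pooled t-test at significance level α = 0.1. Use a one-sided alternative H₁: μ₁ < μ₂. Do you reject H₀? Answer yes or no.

x̄₁=31.706, s₁=8.022, n₁=17
x̄₂=41.950, s₂=9.225, n₂=20
s_p² = [16·8.022² + 19·9.225²]/35 = 75.6137
SE = √(s_p²·(1/17+1/20)) = 2.8685
t = (31.706−41.950)/2.8685 = -3.5712
df = 35
p-value (one-sided, H₁ less) = 0.00053
At α=0.1: p < α → reject H₀

reject H₀: yes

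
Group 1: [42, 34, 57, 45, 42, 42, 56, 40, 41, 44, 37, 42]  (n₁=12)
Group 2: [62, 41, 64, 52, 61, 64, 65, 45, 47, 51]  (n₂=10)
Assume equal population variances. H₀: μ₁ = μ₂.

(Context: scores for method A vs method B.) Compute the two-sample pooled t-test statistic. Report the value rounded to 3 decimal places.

test statistic = -3.481

x̄₁=43.500, s₁=6.749, n₁=12
x̄₂=55.200, s₂=9.016, n₂=10
s_p² = [11·6.749² + 9·9.016²]/20 = 61.6300
SE = √(s_p²·(1/12+1/10)) = 3.3614
t = (43.500−55.200)/3.3614 = -3.4807
df = 20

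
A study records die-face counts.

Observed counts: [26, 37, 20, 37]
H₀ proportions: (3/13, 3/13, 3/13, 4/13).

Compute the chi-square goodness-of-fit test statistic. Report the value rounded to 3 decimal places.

test statistic = 5.369

n = 120; E_i = n·p_i = [27.69, 27.69, 27.69, 36.92]
χ² = (26−27.69)²/27.69 + (37−27.69)²/27.69 + (20−27.69)²/27.69 + (37−36.92)²/36.92 = 5.3687
df = 3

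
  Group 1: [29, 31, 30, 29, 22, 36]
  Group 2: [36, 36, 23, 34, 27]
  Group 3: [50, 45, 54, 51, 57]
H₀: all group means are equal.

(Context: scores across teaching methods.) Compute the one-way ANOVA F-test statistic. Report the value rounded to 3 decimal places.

test statistic = 31.181

Group means [29.50, 31.20, 51.40], grand mean 36.875
SSB = Σnᵢ(x̄ᵢ−x̄)² = 1542.250; SSW = ΣΣ(x−x̄ᵢ)² = 321.500
MSB = 1542.250/2 = 771.1250; MSW = 321.500/13 = 24.7308
F = MSB/MSW = 31.1808
df = (2, 13)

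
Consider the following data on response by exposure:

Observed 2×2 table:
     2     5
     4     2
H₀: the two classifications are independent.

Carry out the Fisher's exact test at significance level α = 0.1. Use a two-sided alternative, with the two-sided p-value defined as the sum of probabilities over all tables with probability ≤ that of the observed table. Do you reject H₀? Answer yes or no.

Margins: r₁=7, r₂=6, c₁=6, c₂=7, n=13
p_obs = C(7,2)·C(6,4)/C(13,6); sum pmf over tables with pmf ≤ p_obs
p-value (two-sided) = 0.28613
At α=0.1: p ≥ α → fail to reject H₀

reject H₀: no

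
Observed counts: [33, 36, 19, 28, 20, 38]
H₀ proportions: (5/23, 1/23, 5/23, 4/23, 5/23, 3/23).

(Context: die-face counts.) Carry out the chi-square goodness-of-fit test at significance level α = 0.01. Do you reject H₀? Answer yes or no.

reject H₀: yes

n = 174; E_i = n·p_i = [37.83, 7.57, 37.83, 30.26, 37.83, 22.70]
χ² = (33−37.83)²/37.83 + (36−7.57)²/7.57 + (19−37.83)²/37.83 + (28−30.26)²/30.26 + (20−37.83)²/37.83 + (38−22.70)²/22.70 = 135.7510
df = 5
p-value (upper-tail) = 0.00000
At α=0.01: p < α → reject H₀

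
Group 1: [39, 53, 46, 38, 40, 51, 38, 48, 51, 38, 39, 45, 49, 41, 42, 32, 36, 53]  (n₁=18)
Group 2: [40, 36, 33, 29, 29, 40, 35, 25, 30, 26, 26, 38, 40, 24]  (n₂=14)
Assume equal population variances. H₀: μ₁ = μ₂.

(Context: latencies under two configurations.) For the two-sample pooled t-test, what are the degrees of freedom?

df = n₁ + n₂ − 2 = 18 + 14 − 2 = 30

degrees of freedom = 30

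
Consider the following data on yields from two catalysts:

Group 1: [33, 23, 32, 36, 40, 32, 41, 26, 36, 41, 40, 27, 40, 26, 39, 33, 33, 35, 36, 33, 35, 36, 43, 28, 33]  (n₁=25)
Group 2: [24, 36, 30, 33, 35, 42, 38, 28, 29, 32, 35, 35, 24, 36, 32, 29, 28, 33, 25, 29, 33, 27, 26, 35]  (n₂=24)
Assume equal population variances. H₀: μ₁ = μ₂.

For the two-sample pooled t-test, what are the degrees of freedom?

degrees of freedom = 47

df = n₁ + n₂ − 2 = 25 + 24 − 2 = 47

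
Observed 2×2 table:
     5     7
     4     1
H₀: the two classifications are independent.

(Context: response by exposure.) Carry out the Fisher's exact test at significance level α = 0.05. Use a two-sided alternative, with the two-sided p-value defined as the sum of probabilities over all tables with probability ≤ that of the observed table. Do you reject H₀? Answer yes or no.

Margins: r₁=12, r₂=5, c₁=9, c₂=8, n=17
p_obs = C(12,5)·C(5,4)/C(17,9); sum pmf over tables with pmf ≤ p_obs
p-value (two-sided) = 0.29412
At α=0.05: p ≥ α → fail to reject H₀

reject H₀: no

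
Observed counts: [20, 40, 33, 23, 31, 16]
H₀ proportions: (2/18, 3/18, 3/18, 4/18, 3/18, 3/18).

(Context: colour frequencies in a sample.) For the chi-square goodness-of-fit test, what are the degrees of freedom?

degrees of freedom = 5

df = k − 1 = 6 − 1 = 5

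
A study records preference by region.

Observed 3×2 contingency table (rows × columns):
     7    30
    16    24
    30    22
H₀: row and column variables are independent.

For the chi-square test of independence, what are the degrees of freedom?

degrees of freedom = 2

df = (r−1)(c−1) = (3−1)·(2−1) = 2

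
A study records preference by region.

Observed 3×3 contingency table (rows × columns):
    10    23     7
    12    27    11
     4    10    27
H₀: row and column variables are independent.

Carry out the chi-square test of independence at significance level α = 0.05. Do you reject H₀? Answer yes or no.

Row totals [40, 50, 41], col totals [26, 60, 45], n=131
χ² = (10−7.94)²/7.94 + (23−18.32)²/18.32 + (7−13.74)²/13.74 + (12−9.92)²/9.92 + (27−22.90)²/22.90 + (11−17.18)²/17.18 + (4−8.14)²/8.14 + (10−18.78)²/18.78 + (27−14.08)²/14.08 = 26.4779
df = 4
p-value (upper-tail) = 0.00003
At α=0.05: p < α → reject H₀

reject H₀: yes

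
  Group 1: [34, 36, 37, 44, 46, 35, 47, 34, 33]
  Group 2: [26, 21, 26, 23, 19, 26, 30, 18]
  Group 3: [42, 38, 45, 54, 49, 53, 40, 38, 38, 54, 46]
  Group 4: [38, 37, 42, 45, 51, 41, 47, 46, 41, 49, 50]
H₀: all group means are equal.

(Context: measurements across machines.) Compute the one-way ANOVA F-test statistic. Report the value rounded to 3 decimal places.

test statistic = 29.911

Group means [38.44, 23.62, 45.18, 44.27], grand mean 38.949
SSB = Σnᵢ(x̄ᵢ−x̄)² = 2619.982; SSW = ΣΣ(x−x̄ᵢ)² = 1021.915
MSB = 2619.982/3 = 873.3273; MSW = 1021.915/35 = 29.1976
F = MSB/MSW = 29.9109
df = (3, 35)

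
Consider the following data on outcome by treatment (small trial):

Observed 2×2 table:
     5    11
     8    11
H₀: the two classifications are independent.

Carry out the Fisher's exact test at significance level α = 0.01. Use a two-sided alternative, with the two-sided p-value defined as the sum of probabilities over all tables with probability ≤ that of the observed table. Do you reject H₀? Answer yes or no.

reject H₀: no

Margins: r₁=16, r₂=19, c₁=13, c₂=22, n=35
p_obs = C(16,5)·C(19,8)/C(35,13); sum pmf over tables with pmf ≤ p_obs
p-value (two-sided) = 0.72668
At α=0.01: p ≥ α → fail to reject H₀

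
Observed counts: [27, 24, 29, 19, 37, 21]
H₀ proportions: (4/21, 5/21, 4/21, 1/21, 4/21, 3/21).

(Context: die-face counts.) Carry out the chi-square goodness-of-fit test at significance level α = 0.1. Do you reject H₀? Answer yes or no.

reject H₀: yes

n = 157; E_i = n·p_i = [29.90, 37.38, 29.90, 7.48, 29.90, 22.43]
χ² = (27−29.90)²/29.90 + (24−37.38)²/37.38 + (29−29.90)²/29.90 + (19−7.48)²/7.48 + (37−29.90)²/29.90 + (21−22.43)²/22.43 = 24.6366
df = 5
p-value (upper-tail) = 0.00016
At α=0.1: p < α → reject H₀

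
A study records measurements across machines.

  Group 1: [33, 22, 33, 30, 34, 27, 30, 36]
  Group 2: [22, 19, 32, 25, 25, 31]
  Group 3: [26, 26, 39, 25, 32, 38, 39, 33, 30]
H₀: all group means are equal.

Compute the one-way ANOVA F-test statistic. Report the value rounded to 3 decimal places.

Group means [30.62, 25.67, 32.00], grand mean 29.870
SSB = Σnᵢ(x̄ᵢ−x̄)² = 151.400; SSW = ΣΣ(x−x̄ᵢ)² = 527.208
MSB = 151.400/2 = 75.7002; MSW = 527.208/20 = 26.3604
F = MSB/MSW = 2.8717
df = (2, 20)

test statistic = 2.872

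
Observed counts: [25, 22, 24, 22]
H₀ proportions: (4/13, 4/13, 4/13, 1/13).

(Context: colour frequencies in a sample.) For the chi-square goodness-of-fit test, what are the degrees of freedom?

df = k − 1 = 4 − 1 = 3

degrees of freedom = 3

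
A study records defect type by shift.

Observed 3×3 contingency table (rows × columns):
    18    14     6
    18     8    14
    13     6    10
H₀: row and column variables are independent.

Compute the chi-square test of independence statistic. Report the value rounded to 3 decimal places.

Row totals [38, 40, 29], col totals [49, 28, 30], n=107
χ² = (18−17.40)²/17.40 + (14−9.94)²/9.94 + (6−10.65)²/10.65 + (18−18.32)²/18.32 + (8−10.47)²/10.47 + (14−11.21)²/11.21 + (13−13.28)²/13.28 + (6−7.59)²/7.59 + (10−8.13)²/8.13 = 5.7551
df = 4

test statistic = 5.755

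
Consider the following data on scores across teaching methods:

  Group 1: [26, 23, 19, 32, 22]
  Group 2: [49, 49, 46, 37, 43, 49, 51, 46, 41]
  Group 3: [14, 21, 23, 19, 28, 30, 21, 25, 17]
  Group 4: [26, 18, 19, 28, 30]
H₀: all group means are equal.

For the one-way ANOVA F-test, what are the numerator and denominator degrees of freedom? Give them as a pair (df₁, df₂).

degrees of freedom = [3, 24]

k = 4 groups, N = 28 total
df = (k−1, N−k) = (4−1, 28−4) = (3, 24)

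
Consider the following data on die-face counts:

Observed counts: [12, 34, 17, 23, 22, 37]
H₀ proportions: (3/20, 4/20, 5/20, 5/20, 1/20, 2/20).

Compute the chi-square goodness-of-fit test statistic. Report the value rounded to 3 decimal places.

test statistic = 85.221

n = 145; E_i = n·p_i = [21.75, 29.00, 36.25, 36.25, 7.25, 14.50]
χ² = (12−21.75)²/21.75 + (34−29.00)²/29.00 + (17−36.25)²/36.25 + (23−36.25)²/36.25 + (22−7.25)²/7.25 + (37−14.50)²/14.50 = 85.2207
df = 5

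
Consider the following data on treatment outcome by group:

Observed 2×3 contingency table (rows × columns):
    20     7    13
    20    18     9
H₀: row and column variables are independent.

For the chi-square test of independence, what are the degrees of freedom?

degrees of freedom = 2

df = (r−1)(c−1) = (2−1)·(3−1) = 2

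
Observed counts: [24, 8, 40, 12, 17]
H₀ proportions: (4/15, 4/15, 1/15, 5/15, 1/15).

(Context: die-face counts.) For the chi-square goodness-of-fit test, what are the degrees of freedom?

df = k − 1 = 5 − 1 = 4

degrees of freedom = 4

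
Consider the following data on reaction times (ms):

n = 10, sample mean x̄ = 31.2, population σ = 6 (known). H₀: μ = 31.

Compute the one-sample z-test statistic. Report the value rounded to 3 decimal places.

test statistic = 0.105

SE = σ/√n = 6/√10 = 1.8974
z = (x̄−μ₀)/SE = (31.2−31)/1.8974 = 0.1054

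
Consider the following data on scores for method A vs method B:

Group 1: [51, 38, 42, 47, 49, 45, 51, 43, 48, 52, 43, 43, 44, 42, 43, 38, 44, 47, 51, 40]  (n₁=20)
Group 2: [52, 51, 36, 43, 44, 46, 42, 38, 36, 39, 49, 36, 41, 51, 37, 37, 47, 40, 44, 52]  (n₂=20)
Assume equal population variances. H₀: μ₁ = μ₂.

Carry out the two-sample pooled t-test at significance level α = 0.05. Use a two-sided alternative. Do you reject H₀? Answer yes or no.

x̄₁=45.050, s₁=4.286, n₁=20
x̄₂=43.050, s₂=5.744, n₂=20
s_p² = [19·4.286² + 19·5.744²]/38 = 25.6816
SE = √(s_p²·(1/20+1/20)) = 1.6025
t = (45.050−43.050)/1.6025 = 1.2480
df = 38
p-value (two-sided) = 0.21966
At α=0.05: p ≥ α → fail to reject H₀

reject H₀: no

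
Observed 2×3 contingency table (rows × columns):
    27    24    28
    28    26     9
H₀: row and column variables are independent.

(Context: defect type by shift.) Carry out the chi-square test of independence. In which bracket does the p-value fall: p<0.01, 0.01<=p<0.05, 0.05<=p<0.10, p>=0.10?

Row totals [79, 63], col totals [55, 50, 37], n=142
χ² = (27−30.60)²/30.60 + (24−27.82)²/27.82 + (28−20.58)²/20.58 + (28−24.40)²/24.40 + (26−22.18)²/22.18 + (9−16.42)²/16.42 = 8.1557
df = 2
p-value (upper-tail) = 0.01694
→ bracket: 0.01<=p<0.05

p-value bracket: 0.01<=p<0.05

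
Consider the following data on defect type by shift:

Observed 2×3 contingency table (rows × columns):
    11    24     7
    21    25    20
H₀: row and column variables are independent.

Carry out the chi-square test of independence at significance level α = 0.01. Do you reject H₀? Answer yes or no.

reject H₀: no

Row totals [42, 66], col totals [32, 49, 27], n=108
χ² = (11−12.44)²/12.44 + (24−19.06)²/19.06 + (7−10.50)²/10.50 + (21−19.56)²/19.56 + (25−29.94)²/29.94 + (20−16.50)²/16.50 = 4.2828
df = 2
p-value (upper-tail) = 0.11749
At α=0.01: p ≥ α → fail to reject H₀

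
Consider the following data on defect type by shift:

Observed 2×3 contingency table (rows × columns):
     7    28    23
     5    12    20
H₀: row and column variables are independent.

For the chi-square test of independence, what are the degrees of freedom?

degrees of freedom = 2

df = (r−1)(c−1) = (2−1)·(3−1) = 2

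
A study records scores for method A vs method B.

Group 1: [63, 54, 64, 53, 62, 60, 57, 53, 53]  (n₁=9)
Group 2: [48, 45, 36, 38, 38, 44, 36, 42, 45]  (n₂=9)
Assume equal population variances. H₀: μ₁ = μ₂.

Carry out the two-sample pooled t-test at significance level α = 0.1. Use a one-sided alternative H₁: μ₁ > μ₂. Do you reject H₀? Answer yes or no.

x̄₁=57.667, s₁=4.637, n₁=9
x̄₂=41.333, s₂=4.444, n₂=9
s_p² = [8·4.637² + 8·4.444²]/16 = 20.6250
SE = √(s_p²·(1/9+1/9)) = 2.1409
t = (57.667−41.333)/2.1409 = 7.6293
df = 16
p-value (one-sided, H₁ greater) = 0.00000
At α=0.1: p < α → reject H₀

reject H₀: yes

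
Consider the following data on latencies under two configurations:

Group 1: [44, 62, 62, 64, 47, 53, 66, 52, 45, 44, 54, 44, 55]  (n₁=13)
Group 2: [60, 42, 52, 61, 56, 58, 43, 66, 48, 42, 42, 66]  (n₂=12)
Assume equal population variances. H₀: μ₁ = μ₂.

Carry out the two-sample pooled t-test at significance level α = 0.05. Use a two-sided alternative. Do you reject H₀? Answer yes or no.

reject H₀: no

x̄₁=53.231, s₁=8.167, n₁=13
x̄₂=53.000, s₂=9.410, n₂=12
s_p² = [12·8.167² + 11·9.410²]/23 = 77.1438
SE = √(s_p²·(1/13+1/12)) = 3.5161
t = (53.231−53.000)/3.5161 = 0.0656
df = 23
p-value (two-sided) = 0.94824
At α=0.05: p ≥ α → fail to reject H₀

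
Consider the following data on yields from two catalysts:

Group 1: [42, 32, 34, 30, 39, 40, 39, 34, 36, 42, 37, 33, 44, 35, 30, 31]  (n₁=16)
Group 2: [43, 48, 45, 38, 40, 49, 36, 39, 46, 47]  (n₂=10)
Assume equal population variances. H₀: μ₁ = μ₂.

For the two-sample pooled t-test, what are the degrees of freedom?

df = n₁ + n₂ − 2 = 16 + 10 − 2 = 24

degrees of freedom = 24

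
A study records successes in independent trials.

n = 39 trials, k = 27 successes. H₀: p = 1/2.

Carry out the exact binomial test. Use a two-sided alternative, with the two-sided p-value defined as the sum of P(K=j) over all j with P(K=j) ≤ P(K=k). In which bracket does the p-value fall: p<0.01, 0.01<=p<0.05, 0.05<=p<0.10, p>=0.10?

Exact binomial: n=39, k=27, p₀=1/2=0.5000
P(X=j) = C(n,j)·p₀^j·(1−p₀)^(n−j); p = Σ P(X=j) over j with P(X=j) ≤ P(X=27)
p-value (two-sided) = 0.02370
→ bracket: 0.01<=p<0.05

p-value bracket: 0.01<=p<0.05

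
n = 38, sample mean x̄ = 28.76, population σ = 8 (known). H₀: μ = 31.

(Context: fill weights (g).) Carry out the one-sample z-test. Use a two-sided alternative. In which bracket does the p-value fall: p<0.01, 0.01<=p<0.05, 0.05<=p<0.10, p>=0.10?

p-value bracket: 0.05<=p<0.10

SE = σ/√n = 8/√38 = 1.2978
z = (x̄−μ₀)/SE = (28.76−31)/1.2978 = -1.7260
p-value (two-sided) = 0.08434
→ bracket: 0.05<=p<0.10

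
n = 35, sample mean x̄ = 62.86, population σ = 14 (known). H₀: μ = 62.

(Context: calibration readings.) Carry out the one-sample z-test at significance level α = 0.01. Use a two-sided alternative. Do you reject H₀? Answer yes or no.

SE = σ/√n = 14/√35 = 2.3664
z = (x̄−μ₀)/SE = (62.86−62)/2.3664 = 0.3634
p-value (two-sided) = 0.71629
At α=0.01: p ≥ α → fail to reject H₀

reject H₀: no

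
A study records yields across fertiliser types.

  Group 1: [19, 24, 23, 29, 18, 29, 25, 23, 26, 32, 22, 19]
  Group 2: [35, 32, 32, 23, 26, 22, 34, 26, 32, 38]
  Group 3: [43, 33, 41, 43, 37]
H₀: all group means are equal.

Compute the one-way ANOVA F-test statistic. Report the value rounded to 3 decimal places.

test statistic = 18.402

Group means [24.08, 30.00, 39.40], grand mean 29.111
SSB = Σnᵢ(x̄ᵢ−x̄)² = 840.550; SSW = ΣΣ(x−x̄ᵢ)² = 548.117
MSB = 840.550/2 = 420.2750; MSW = 548.117/24 = 22.8382
F = MSB/MSW = 18.4023
df = (2, 24)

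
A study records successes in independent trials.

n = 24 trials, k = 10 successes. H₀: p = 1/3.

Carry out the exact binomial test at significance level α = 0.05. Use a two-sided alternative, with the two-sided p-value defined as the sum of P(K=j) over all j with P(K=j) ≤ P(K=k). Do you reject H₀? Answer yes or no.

Exact binomial: n=24, k=10, p₀=1/3=0.3333
P(X=j) = C(n,j)·p₀^j·(1−p₀)^(n−j); p = Σ P(X=j) over j with P(X=j) ≤ P(X=10)
p-value (two-sided) = 0.39209
At α=0.05: p ≥ α → fail to reject H₀

reject H₀: no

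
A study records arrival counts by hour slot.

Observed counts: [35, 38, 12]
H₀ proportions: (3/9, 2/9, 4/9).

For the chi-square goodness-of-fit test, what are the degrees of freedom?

degrees of freedom = 2

df = k − 1 = 3 − 1 = 2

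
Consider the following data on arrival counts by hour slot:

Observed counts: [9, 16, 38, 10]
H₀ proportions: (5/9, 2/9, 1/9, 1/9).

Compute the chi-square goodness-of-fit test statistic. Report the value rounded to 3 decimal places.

n = 73; E_i = n·p_i = [40.56, 16.22, 8.11, 8.11]
χ² = (9−40.56)²/40.56 + (16−16.22)²/16.22 + (38−8.11)²/8.11 + (10−8.11)²/8.11 = 135.1342
df = 3

test statistic = 135.134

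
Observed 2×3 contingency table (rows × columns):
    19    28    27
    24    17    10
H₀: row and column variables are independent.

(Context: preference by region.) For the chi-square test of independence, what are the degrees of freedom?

degrees of freedom = 2

df = (r−1)(c−1) = (2−1)·(3−1) = 2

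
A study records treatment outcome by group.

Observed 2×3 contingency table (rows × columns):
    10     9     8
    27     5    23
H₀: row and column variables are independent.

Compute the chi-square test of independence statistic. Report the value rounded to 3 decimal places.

Row totals [27, 55], col totals [37, 14, 31], n=82
χ² = (10−12.18)²/12.18 + (9−4.61)²/4.61 + (8−10.21)²/10.21 + (27−24.82)²/24.82 + (5−9.39)²/9.39 + (23−20.79)²/20.79 = 7.5286
df = 2

test statistic = 7.529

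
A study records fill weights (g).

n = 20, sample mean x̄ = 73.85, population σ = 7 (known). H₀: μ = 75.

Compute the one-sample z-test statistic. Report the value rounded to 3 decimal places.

SE = σ/√n = 7/√20 = 1.5652
z = (x̄−μ₀)/SE = (73.85−75)/1.5652 = -0.7347

test statistic = -0.735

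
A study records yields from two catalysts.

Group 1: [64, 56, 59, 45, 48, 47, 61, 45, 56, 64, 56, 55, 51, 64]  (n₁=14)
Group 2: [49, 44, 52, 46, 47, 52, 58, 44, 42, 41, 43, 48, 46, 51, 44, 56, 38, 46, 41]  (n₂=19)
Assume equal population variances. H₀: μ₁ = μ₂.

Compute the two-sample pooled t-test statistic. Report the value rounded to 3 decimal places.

x̄₁=55.071, s₁=6.944, n₁=14
x̄₂=46.737, s₂=5.248, n₂=19
s_p² = [13·6.944² + 18·5.248²]/31 = 36.2133
SE = √(s_p²·(1/14+1/19)) = 2.1196
t = (55.071−46.737)/2.1196 = 3.9322
df = 31

test statistic = 3.932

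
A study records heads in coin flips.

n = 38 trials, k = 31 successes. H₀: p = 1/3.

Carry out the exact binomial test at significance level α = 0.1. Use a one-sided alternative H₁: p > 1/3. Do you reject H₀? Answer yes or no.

reject H₀: yes

Exact binomial: n=38, k=31, p₀=1/3=0.3333
P(X≥31) from Σ C(n,i)·p₀^i·(1−p₀)^(n−i)
p-value (one-sided, H₁ greater) = 0.00000
At α=0.1: p < α → reject H₀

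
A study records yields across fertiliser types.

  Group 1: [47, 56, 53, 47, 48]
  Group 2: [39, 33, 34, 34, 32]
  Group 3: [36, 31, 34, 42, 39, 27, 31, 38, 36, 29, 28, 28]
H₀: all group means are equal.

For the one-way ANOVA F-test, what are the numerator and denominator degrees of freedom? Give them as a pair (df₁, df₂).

k = 3 groups, N = 22 total
df = (k−1, N−k) = (3−1, 22−3) = (2, 19)

degrees of freedom = [2, 19]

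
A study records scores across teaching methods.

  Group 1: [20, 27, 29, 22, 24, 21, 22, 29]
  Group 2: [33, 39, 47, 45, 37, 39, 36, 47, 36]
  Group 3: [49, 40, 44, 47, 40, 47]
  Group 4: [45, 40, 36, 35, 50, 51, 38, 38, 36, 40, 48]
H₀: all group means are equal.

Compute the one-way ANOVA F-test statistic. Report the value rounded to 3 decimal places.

Group means [24.25, 39.89, 44.50, 41.55], grand mean 37.559
SSB = Σnᵢ(x̄ᵢ−x̄)² = 1929.766; SSW = ΣΣ(x−x̄ᵢ)² = 728.616
MSB = 1929.766/3 = 643.2554; MSW = 728.616/30 = 24.2872
F = MSB/MSW = 26.4854
df = (3, 30)

test statistic = 26.485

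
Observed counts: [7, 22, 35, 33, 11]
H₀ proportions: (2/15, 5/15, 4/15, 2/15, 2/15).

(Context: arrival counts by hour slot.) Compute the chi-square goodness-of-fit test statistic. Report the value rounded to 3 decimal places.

test statistic = 35.410

n = 108; E_i = n·p_i = [14.40, 36.00, 28.80, 14.40, 14.40]
χ² = (7−14.40)²/14.40 + (22−36.00)²/36.00 + (35−28.80)²/28.80 + (33−14.40)²/14.40 + (11−14.40)²/14.40 = 35.4097
df = 4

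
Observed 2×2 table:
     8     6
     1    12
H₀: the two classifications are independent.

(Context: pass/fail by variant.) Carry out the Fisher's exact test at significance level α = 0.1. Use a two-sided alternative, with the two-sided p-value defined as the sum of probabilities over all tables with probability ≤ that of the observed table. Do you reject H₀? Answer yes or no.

reject H₀: yes

Margins: r₁=14, r₂=13, c₁=9, c₂=18, n=27
p_obs = C(14,8)·C(13,1)/C(27,9); sum pmf over tables with pmf ≤ p_obs
p-value (two-sided) = 0.01275
At α=0.1: p < α → reject H₀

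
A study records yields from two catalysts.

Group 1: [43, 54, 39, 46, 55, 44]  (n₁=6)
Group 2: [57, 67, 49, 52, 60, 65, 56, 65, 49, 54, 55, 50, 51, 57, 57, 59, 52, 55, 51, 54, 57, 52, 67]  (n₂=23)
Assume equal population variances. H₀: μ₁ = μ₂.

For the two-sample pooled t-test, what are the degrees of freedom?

df = n₁ + n₂ − 2 = 6 + 23 − 2 = 27

degrees of freedom = 27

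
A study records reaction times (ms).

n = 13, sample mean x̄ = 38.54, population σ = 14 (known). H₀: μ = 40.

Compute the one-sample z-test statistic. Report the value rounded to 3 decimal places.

test statistic = -0.376

SE = σ/√n = 14/√13 = 3.8829
z = (x̄−μ₀)/SE = (38.54−40)/3.8829 = -0.3760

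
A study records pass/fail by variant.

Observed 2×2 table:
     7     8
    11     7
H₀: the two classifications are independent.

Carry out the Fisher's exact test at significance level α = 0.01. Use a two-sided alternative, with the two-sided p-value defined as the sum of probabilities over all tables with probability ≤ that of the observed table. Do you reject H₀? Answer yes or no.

reject H₀: no

Margins: r₁=15, r₂=18, c₁=18, c₂=15, n=33
p_obs = C(15,7)·C(18,11)/C(33,18); sum pmf over tables with pmf ≤ p_obs
p-value (two-sided) = 0.49388
At α=0.01: p ≥ α → fail to reject H₀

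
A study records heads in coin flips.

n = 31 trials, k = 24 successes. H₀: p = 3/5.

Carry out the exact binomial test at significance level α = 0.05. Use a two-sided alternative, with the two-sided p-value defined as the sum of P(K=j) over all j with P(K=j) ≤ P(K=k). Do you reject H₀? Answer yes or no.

reject H₀: no

Exact binomial: n=31, k=24, p₀=3/5=0.6000
P(X=j) = C(n,j)·p₀^j·(1−p₀)^(n−j); p = Σ P(X=j) over j with P(X=j) ≤ P(X=24)
p-value (two-sided) = 0.06498
At α=0.05: p ≥ α → fail to reject H₀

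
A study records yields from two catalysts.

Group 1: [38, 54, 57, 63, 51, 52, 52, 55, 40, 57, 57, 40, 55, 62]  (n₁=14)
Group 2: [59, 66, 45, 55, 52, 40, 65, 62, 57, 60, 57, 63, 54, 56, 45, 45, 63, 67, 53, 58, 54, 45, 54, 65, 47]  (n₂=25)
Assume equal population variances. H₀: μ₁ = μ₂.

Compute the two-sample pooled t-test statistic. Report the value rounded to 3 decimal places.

test statistic = -1.213

x̄₁=52.357, s₁=7.851, n₁=14
x̄₂=55.480, s₂=7.638, n₂=25
s_p² = [13·7.851² + 24·7.638²]/37 = 59.4988
SE = √(s_p²·(1/14+1/25)) = 2.5749
t = (52.357−55.480)/2.5749 = -1.2128
df = 37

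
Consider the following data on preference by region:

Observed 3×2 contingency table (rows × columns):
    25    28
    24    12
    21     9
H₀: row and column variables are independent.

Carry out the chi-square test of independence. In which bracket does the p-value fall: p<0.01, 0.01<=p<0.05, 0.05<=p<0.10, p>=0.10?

p-value bracket: 0.05<=p<0.10

Row totals [53, 36, 30], col totals [70, 49], n=119
χ² = (25−31.18)²/31.18 + (28−21.82)²/21.82 + (24−21.18)²/21.18 + (12−14.82)²/14.82 + (21−17.65)²/17.65 + (9−12.35)²/12.35 = 5.4331
df = 2
p-value (upper-tail) = 0.06610
→ bracket: 0.05<=p<0.10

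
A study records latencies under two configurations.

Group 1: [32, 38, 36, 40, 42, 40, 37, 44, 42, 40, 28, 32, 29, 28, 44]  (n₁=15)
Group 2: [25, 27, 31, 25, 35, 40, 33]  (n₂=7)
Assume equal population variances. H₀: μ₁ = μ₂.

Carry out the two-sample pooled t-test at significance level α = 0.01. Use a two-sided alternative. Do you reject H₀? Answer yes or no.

x̄₁=36.800, s₁=5.685, n₁=15
x̄₂=30.857, s₂=5.610, n₂=7
s_p² = [14·5.685² + 6·5.610²]/20 = 32.0629
SE = √(s_p²·(1/15+1/7)) = 2.5919
t = (36.800−30.857)/2.5919 = 2.2929
df = 20
p-value (two-sided) = 0.03283
At α=0.01: p ≥ α → fail to reject H₀

reject H₀: no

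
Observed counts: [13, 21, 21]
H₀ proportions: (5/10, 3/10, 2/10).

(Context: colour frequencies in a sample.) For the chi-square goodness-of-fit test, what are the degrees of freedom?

degrees of freedom = 2

df = k − 1 = 3 − 1 = 2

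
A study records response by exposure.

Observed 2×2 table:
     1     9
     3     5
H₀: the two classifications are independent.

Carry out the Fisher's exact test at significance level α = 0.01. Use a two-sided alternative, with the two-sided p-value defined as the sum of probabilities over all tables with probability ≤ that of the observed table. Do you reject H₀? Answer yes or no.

Margins: r₁=10, r₂=8, c₁=4, c₂=14, n=18
p_obs = C(10,1)·C(8,3)/C(18,4); sum pmf over tables with pmf ≤ p_obs
p-value (two-sided) = 0.27451
At α=0.01: p ≥ α → fail to reject H₀

reject H₀: no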